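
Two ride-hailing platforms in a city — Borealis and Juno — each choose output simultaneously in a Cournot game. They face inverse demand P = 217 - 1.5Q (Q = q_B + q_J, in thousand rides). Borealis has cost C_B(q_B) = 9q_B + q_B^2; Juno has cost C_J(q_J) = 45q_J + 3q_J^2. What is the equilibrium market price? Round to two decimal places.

Borealis's profit: π_B = (217 - 1.5Q)q_B - (9q_B + q_B²). Setting ∂π_B/∂q_B = 0: 208 - 5q_B - (3/2)(q_J) = 0.
Juno's first-order condition: 172 - 9q_J - (3/2)(q_B) = 0.
Rearranging gives the reaction functions q_B = (208 - (3/2)q_J)/5 and q_J = (172 - (3/2)q_B)/9.
Substituting one into the other gives q_B = 37.7544 and q_J = 12.8187.
Total output Q = 50.5731, so price P = 217 - (3/2)·50.5731 = 141.1404.

141.14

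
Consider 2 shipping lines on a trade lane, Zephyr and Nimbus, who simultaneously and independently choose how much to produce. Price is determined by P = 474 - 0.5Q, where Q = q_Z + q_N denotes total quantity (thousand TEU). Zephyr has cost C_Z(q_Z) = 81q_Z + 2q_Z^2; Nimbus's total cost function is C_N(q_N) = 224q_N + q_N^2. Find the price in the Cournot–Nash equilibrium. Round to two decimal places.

402.56

Zephyr's profit: π_Z = (474 - 0.5Q)q_Z - (81q_Z + 2q_Z²). Setting ∂π_Z/∂q_Z = 0: 393 - 5q_Z - (1/2)(q_N) = 0.
Nimbus's profit: π_N = (474 - 0.5Q)q_N - (224q_N + q_N²). Setting ∂π_N/∂q_N = 0: 250 - 3q_N - (1/2)(q_Z) = 0.
Best responses: q_Z = (393 - (1/2)q_N)/5, q_N = (250 - (1/2)q_Z)/3.
Solving the pair: q_Z = 71.4576, q_N = 71.4237.
Total output Q = 142.8814, so price P = 474 - (1/2)·142.8814 = 402.5593.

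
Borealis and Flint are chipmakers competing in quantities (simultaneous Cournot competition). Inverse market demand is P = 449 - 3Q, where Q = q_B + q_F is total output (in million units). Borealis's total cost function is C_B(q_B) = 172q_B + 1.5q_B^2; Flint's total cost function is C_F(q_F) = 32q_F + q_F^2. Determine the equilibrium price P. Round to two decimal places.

263.90

Borealis's profit: π_B = (449 - 3Q)q_B - (172q_B + (3/2)q_B²). Setting ∂π_B/∂q_B = 0: 277 - 9q_B - 3(q_F) = 0.
Flint's first-order condition: 417 - 8q_F - 3(q_B) = 0.
So q_B = (277 - 3q_F)/9 and q_F = (417 - 3q_B)/8.
Substituting one into the other gives q_B = 965/63 and q_F = 974/21.
Total output Q = 61.6984, so price P = 449 - 3·61.6984 = 263.9048.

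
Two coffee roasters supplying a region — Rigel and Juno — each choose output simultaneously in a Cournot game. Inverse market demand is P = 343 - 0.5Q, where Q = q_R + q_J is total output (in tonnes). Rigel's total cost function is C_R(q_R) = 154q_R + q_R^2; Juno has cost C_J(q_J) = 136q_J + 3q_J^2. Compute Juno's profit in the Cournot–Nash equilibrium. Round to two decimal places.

Rigel's profit: π_R = (343 - 0.5Q)q_R - (154q_R + q_R²). Setting ∂π_R/∂q_R = 0: 189 - 3q_R - (1/2)(q_J) = 0.
Juno's profit: π_J = (343 - 0.5Q)q_J - (136q_J + 3q_J²). Setting ∂π_J/∂q_J = 0: 207 - 7q_J - (1/2)(q_R) = 0.
So q_R = (189 - (1/2)q_J)/3 and q_J = (207 - (1/2)q_R)/7.
Solving the pair: q_R = 58.7711, q_J = 25.3735.
Price P = 343 - (1/2)·84.1446 = 300.9277.
Juno's profit: 300.9277·25.3735 - 136·25.3735 - 3·25.3735² = 2253.3497.

2253.35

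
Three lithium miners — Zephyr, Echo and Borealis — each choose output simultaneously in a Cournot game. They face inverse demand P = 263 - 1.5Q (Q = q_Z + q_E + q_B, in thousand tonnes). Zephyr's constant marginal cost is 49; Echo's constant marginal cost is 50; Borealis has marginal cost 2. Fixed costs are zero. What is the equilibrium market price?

91

Zephyr's profit: π_Z = (263 - 1.5Q)q_Z - (49q_Z). Setting ∂π_Z/∂q_Z = 0: 214 - 3q_Z - (3/2)(q_E + q_B) = 0.
Echo's first-order condition: 213 - 3q_E - (3/2)(q_Z + q_B) = 0.
Borealis's profit: π_B = (263 - 1.5Q)q_B - (2q_B). Setting ∂π_B/∂q_B = 0: 261 - 3q_B - (3/2)(q_Z + q_E) = 0.
Summing all 3 equations gives 688 − 6Q = 0, hence Q = 344/3.
Back-substituting: q_Z = (214 − 172)/(3/2) = 28, q_E = (213 − 172)/(3/2) = 82/3, q_B = (261 − 172)/(3/2) = 178/3.
Total output Q = 344/3, so price P = 263 - (3/2)·(344/3) = 91.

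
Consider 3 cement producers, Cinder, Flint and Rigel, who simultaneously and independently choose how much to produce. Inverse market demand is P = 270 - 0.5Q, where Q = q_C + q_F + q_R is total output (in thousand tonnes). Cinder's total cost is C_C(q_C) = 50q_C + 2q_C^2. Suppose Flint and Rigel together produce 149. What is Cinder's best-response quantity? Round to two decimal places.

With rivals' combined output fixed at 149, Cinder's profit is π_C = (270 - (1/2)·149 - (1/2)q_C)q_C - (50q_C + 2q_C²) = (391/2 - (1/2)q_C)q_C - (50q_C + 2q_C²).
∂π_C/∂q_C = 291/2 - 5q_C = 0, so q_C = 291/10.

29.10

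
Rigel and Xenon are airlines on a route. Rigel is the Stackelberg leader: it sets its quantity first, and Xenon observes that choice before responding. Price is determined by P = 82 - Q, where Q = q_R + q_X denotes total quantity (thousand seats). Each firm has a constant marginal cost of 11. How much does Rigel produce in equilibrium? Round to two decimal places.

35.50

Solve by backward induction. Given q_R, the follower Xenon maximises π_X = (82 - q_R - q_X)q_X - 11q_X.
Follower FOC: 71 - q_R - 2q_X = 0, so q_X(q_R) = (71 - q_R)/2.
Rigel substitutes q_X(q_R) into its own profit: π_R = q_R(82 - q_R - (71 - q_R)/2) - 11q_R = (93/2 - (1/2)q_R)q_R - 11q_R.
Maximising: ∂π_R/∂q_R = 71/2 - q_R = 0, giving q_R = 71/2.
Then q_X = (71 - 71/2)/2 = 71/4.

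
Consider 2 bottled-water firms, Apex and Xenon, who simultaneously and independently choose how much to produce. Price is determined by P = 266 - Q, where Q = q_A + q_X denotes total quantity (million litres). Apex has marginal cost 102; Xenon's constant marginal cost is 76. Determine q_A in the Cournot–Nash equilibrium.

46

Apex's profit: π_A = (266 - Q)q_A - (102q_A). Setting ∂π_A/∂q_A = 0: 164 - 2q_A - (q_X) = 0.
Xenon's first-order condition: 190 - 2q_X - (q_A) = 0.
Rearranging gives the reaction functions q_A = (164 - q_X)/2 and q_X = (190 - q_A)/2.
Solving the pair: q_A = 46, q_X = 72.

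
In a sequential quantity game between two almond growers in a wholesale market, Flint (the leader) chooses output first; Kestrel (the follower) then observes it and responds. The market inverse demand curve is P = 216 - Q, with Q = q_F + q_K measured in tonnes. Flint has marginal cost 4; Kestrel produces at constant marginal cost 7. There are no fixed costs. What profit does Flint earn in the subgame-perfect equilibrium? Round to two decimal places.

5778.13

The follower Kestrel best-responds to any q_F: π_K = (216 - Q)q_K - 7q_K.
Follower FOC: 209 - q_F - 2q_K = 0, so q_K(q_F) = (209 - q_F)/2.
Flint substitutes q_K(q_F) into its own profit: π_F = q_F(216 - q_F - (209 - q_F)/2) - 4q_F = (223/2 - (1/2)q_F)q_F - 4q_F.
The leader's first-order condition 215/2 - q_F = 0 yields q_F = 215/2.
Then q_K = (209 - 215/2)/2 = 203/4.
Price P = 216 - 633/4 = 231/4.
Flint's profit: (231/4 - 4)·(215/2) = 5778.1250.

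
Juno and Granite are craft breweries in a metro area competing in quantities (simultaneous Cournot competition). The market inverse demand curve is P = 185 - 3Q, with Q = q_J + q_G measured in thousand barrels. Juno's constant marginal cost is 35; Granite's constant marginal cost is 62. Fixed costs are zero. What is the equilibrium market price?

Juno's profit: π_J = (185 - 3Q)q_J - (35q_J). Setting ∂π_J/∂q_J = 0: 150 - 6q_J - 3(q_G) = 0.
Granite's profit: π_G = (185 - 3Q)q_G - (62q_G). Setting ∂π_G/∂q_G = 0: 123 - 6q_G - 3(q_J) = 0.
Rearranging gives the reaction functions q_J = (150 - 3q_G)/6 and q_G = (123 - 3q_J)/6.
Solving the pair: q_J = 59/3, q_G = 32/3.
Total output Q = 91/3, so price P = 185 - 3·(91/3) = 94.

94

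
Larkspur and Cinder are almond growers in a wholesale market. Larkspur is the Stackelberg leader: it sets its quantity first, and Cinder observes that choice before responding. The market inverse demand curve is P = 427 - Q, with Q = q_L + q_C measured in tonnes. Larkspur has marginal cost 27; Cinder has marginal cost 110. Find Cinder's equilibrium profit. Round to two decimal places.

1425.06

Solve by backward induction. Given q_L, the follower Cinder maximises π_C = (427 - q_L - q_C)q_C - 110q_C.
Setting the follower's marginal profit to zero, 317 - q_L - 2q_C = 0, i.e. q_C = (317 - q_L)/2.
Larkspur substitutes q_C(q_L) into its own profit: π_L = q_L(427 - q_L - (317 - q_L)/2) - 27q_L = (537/2 - (1/2)q_L)q_L - 27q_L.
The leader's first-order condition 483/2 - q_L = 0 yields q_L = 483/2.
Then q_C = (317 - 483/2)/2 = 151/4.
Price P = 427 - 1117/4 = 591/4.
Cinder's profit: (591/4 - 110)·(151/4) = 1425.0625.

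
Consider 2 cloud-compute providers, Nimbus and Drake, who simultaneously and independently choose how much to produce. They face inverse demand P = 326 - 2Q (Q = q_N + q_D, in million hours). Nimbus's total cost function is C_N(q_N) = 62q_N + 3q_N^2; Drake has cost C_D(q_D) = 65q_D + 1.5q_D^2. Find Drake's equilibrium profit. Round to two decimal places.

Nimbus's profit: π_N = (326 - 2Q)q_N - (62q_N + 3q_N²). Setting ∂π_N/∂q_N = 0: 264 - 10q_N - 2(q_D) = 0.
Drake's first-order condition: 261 - 7q_D - 2(q_N) = 0.
So q_N = (264 - 2q_D)/10 and q_D = (261 - 2q_N)/7.
Solving the pair: q_N = 221/11, q_D = 347/11.
Price P = 326 - 2·(568/11) = 222.7273.
Drake's profit: 222.7273·(347/11) - 65·(347/11) - (3/2)(347/11)² = 3482.9050.

3482.90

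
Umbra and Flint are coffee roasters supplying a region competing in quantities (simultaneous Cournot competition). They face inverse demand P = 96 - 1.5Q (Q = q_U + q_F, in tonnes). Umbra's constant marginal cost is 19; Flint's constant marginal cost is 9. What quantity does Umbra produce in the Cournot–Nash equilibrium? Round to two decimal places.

14.89

Umbra's profit: π_U = (96 - 1.5Q)q_U - (19q_U). Setting ∂π_U/∂q_U = 0: 77 - 3q_U - (3/2)(q_F) = 0.
Flint's profit: π_F = (96 - 1.5Q)q_F - (9q_F). Setting ∂π_F/∂q_F = 0: 87 - 3q_F - (3/2)(q_U) = 0.
Best responses: q_U = (77 - (3/2)q_F)/3, q_F = (87 - (3/2)q_U)/3.
Solving the pair: q_U = 134/9, q_F = 194/9.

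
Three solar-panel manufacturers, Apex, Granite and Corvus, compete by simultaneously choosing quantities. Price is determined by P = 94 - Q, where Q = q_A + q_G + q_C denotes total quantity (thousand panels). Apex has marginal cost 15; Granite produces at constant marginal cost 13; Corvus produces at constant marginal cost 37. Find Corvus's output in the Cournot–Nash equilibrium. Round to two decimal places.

Apex's profit: π_A = (94 - Q)q_A - (15q_A). Setting ∂π_A/∂q_A = 0: 79 - 2q_A - (q_G + q_C) = 0.
Granite's first-order condition: 81 - 2q_G - (q_A + q_C) = 0.
Corvus's profit: π_C = (94 - Q)q_C - (37q_C). Setting ∂π_C/∂q_C = 0: 57 - 2q_C - (q_A + q_G) = 0.
Adding the 3 conditions: 217 − 2Q − 2Q = 0, i.e. Q = 217/4.
Back-substituting: q_A = (79 − 217/4) = 99/4, q_G = (81 − 217/4) = 107/4, q_C = (57 − 217/4) = 11/4.

2.75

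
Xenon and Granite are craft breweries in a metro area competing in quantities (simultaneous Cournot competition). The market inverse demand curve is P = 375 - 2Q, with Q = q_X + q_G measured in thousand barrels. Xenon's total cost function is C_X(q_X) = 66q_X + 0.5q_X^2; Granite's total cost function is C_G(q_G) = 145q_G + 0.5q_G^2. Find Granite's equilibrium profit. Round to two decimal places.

Xenon's profit: π_X = (375 - 2Q)q_X - (66q_X + (1/2)q_X²). Setting ∂π_X/∂q_X = 0: 309 - 5q_X - 2(q_G) = 0.
Granite's profit: π_G = (375 - 2Q)q_G - (145q_G + (1/2)q_G²). Setting ∂π_G/∂q_G = 0: 230 - 5q_G - 2(q_X) = 0.
So q_X = (309 - 2q_G)/5 and q_G = (230 - 2q_X)/5.
Substituting one into the other gives q_X = 155/3 and q_G = 76/3.
Price P = 375 - 2·77 = 221.
Granite's profit: 221·(76/3) - 145·(76/3) - (1/2)(76/3)² = 1604.4444.

1604.44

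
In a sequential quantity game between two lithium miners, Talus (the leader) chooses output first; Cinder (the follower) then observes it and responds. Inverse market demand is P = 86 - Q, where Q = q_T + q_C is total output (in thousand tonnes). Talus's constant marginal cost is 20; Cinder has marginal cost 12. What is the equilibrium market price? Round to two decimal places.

34.50

Solve by backward induction. Given q_T, the follower Cinder maximises π_C = (86 - q_T - q_C)q_C - 12q_C.
∂π_C/∂q_C = 74 - q_T - 2q_C = 0 gives the reaction function q_C = (74 - q_T)/2.
Talus substitutes q_C(q_T) into its own profit: π_T = q_T(86 - q_T - (74 - q_T)/2) - 20q_T = (49 - (1/2)q_T)q_T - 20q_T.
Maximising: ∂π_T/∂q_T = 29 - q_T = 0, giving q_T = 29.
Then q_C = (74 - 29)/2 = 45/2.
Total output Q = 103/2, so price P = 86 - 103/2 = 69/2.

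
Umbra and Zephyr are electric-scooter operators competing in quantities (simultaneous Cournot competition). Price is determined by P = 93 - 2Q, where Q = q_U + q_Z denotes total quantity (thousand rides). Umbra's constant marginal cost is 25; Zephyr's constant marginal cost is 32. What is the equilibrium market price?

Umbra's profit: π_U = (93 - 2Q)q_U - (25q_U). Setting ∂π_U/∂q_U = 0: 68 - 4q_U - 2(q_Z) = 0.
Zephyr's first-order condition: 61 - 4q_Z - 2(q_U) = 0.
Rearranging gives the reaction functions q_U = (68 - 2q_Z)/4 and q_Z = (61 - 2q_U)/4.
Substituting one into the other gives q_U = 25/2 and q_Z = 9.
Total output Q = 43/2, so price P = 93 - 2·(43/2) = 50.

50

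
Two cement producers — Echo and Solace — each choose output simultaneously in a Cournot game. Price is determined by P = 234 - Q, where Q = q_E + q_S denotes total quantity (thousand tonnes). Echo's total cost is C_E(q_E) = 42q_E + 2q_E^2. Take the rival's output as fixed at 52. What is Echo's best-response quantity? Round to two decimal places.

23.33

With the rival's output fixed at 52, Echo's profit is π_E = (234 - 52 - q_E)q_E - (42q_E + 2q_E²) = (182 - q_E)q_E - (42q_E + 2q_E²).
∂π_E/∂q_E = 140 - 6q_E = 0, so q_E = 70/3.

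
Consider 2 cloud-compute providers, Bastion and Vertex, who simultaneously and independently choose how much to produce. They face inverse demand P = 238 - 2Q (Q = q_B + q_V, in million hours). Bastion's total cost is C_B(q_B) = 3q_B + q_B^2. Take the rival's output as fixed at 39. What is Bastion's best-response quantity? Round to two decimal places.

26.17

With the rival's output fixed at 39, Bastion's profit is π_B = (238 - 2·39 - 2q_B)q_B - (3q_B + q_B²) = (160 - 2q_B)q_B - (3q_B + q_B²).
∂π_B/∂q_B = 157 - 6q_B = 0, so q_B = 157/6.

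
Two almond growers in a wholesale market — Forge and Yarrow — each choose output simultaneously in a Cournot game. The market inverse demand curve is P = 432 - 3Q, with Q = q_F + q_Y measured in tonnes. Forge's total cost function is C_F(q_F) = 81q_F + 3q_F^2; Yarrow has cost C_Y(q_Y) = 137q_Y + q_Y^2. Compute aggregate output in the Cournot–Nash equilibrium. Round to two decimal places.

Forge's profit: π_F = (432 - 3Q)q_F - (81q_F + 3q_F²). Setting ∂π_F/∂q_F = 0: 351 - 12q_F - 3(q_Y) = 0.
Yarrow's first-order condition: 295 - 8q_Y - 3(q_F) = 0.
Best responses: q_F = (351 - 3q_Y)/12, q_Y = (295 - 3q_F)/8.
Substituting one into the other gives q_F = 641/29 and q_Y = 829/29.
Total output Q = 641/29 + 829/29 = 1470/29.

50.69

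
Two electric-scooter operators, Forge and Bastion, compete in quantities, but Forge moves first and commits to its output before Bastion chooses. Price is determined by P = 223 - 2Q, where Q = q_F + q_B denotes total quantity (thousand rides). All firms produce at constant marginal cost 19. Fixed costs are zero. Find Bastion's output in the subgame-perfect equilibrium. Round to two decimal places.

25.50

The follower Bastion best-responds to any q_F: π_B = (223 - 2Q)q_B - 19q_B.
Setting the follower's marginal profit to zero, 204 - 2q_F - 4q_B = 0, i.e. q_B = (204 - 2q_F)/4.
The leader anticipates this reaction. Substituting into P = 223 - 2Q gives P = 121 - q_F, so π_F = (121 - q_F)q_F - 19q_F.
Maximising: ∂π_F/∂q_F = 102 - 2q_F = 0, giving q_F = 51.
Then q_B = (204 - 2·51)/4 = 51/2.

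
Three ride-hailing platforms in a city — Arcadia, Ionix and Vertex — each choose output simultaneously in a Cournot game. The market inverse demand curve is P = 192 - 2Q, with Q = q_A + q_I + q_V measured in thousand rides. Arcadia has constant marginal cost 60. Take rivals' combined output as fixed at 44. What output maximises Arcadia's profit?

11

With rivals' combined output fixed at 44, Arcadia's profit is π_A = (192 - 2·44 - 2q_A)q_A - (60q_A) = (104 - 2q_A)q_A - (60q_A).
∂π_A/∂q_A = 44 - 4q_A = 0, so q_A = 11.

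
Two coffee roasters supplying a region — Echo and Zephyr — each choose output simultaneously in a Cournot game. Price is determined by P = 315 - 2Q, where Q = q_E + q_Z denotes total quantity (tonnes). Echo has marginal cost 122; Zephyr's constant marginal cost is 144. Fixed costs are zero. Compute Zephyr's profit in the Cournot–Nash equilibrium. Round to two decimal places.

1233.39

Echo's profit: π_E = (315 - 2Q)q_E - (122q_E). Setting ∂π_E/∂q_E = 0: 193 - 4q_E - 2(q_Z) = 0.
Zephyr's first-order condition: 171 - 4q_Z - 2(q_E) = 0.
Rearranging gives the reaction functions q_E = (193 - 2q_Z)/4 and q_Z = (171 - 2q_E)/4.
Solving the pair: q_E = 215/6, q_Z = 149/6.
Price P = 315 - 2·(182/3) = 581/3.
Zephyr's profit: (581/3 - 144)·(149/6) = 1233.3889.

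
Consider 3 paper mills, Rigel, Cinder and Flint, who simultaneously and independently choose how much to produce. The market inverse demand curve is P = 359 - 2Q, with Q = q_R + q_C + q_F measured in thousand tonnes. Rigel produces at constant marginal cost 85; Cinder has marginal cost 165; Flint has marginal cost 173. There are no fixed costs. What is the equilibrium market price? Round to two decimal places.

195.50

Rigel's profit: π_R = (359 - 2Q)q_R - (85q_R). Setting ∂π_R/∂q_R = 0: 274 - 4q_R - 2(q_C + q_F) = 0.
Cinder's first-order condition: 194 - 4q_C - 2(q_R + q_F) = 0.
Flint's profit: π_F = (359 - 2Q)q_F - (173q_F). Setting ∂π_F/∂q_F = 0: 186 - 4q_F - 2(q_R + q_C) = 0.
Adding the 3 conditions: 654 − 4Q − 4Q = 0, i.e. Q = 327/4.
Back-substituting: q_R = (274 − 327/2)/2 = 221/4, q_C = (194 − 327/2)/2 = 61/4, q_F = (186 − 327/2)/2 = 45/4.
Total output Q = 327/4, so price P = 359 - 2·(327/4) = 391/2.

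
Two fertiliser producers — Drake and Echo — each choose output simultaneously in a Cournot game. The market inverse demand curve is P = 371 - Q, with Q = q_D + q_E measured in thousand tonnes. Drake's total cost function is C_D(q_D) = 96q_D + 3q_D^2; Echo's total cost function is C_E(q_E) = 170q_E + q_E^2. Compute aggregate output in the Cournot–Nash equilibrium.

72

Drake's profit: π_D = (371 - Q)q_D - (96q_D + 3q_D²). Setting ∂π_D/∂q_D = 0: 275 - 8q_D - (q_E) = 0.
Echo's profit: π_E = (371 - Q)q_E - (170q_E + q_E²). Setting ∂π_E/∂q_E = 0: 201 - 4q_E - (q_D) = 0.
So q_D = (275 - q_E)/8 and q_E = (201 - q_D)/4.
Substituting one into the other gives q_D = 29 and q_E = 43.
Total output Q = 29 + 43 = 72.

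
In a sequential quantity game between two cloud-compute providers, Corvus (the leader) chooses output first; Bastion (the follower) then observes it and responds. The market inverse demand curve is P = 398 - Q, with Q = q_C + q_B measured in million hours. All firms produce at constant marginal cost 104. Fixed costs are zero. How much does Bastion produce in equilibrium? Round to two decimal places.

73.50

Solve by backward induction. Given q_C, the follower Bastion maximises π_B = (398 - q_C - q_B)q_B - 104q_B.
Setting the follower's marginal profit to zero, 294 - q_C - 2q_B = 0, i.e. q_B = (294 - q_C)/2.
Corvus substitutes q_B(q_C) into its own profit: π_C = q_C(398 - q_C - (294 - q_C)/2) - 104q_C = (251 - (1/2)q_C)q_C - 104q_C.
The leader's first-order condition 147 - q_C = 0 yields q_C = 147.
Then q_B = (294 - 147)/2 = 147/2.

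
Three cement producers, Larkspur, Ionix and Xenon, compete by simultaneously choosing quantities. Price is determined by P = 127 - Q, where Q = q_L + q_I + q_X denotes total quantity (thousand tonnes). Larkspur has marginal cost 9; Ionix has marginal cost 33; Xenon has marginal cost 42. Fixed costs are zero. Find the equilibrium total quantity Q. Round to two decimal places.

Larkspur's profit: π_L = (127 - Q)q_L - (9q_L). Setting ∂π_L/∂q_L = 0: 118 - 2q_L - (q_I + q_X) = 0.
Ionix's profit: π_I = (127 - Q)q_I - (33q_I). Setting ∂π_I/∂q_I = 0: 94 - 2q_I - (q_L + q_X) = 0.
Xenon's profit: π_X = (127 - Q)q_X - (42q_X). Setting ∂π_X/∂q_X = 0: 85 - 2q_X - (q_L + q_I) = 0.
Summing all 3 equations gives 297 − 4Q = 0, hence Q = 297/4.
Back-substituting: q_L = (118 − 297/4) = 175/4, q_I = (94 − 297/4) = 79/4, q_X = (85 − 297/4) = 43/4.
Total output Q = 175/4 + 79/4 + 43/4 = 297/4.

74.25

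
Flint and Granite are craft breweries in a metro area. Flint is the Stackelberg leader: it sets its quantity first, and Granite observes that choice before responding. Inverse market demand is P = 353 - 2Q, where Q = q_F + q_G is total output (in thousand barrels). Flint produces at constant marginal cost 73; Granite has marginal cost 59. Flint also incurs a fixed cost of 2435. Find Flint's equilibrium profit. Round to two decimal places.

1987.25

Solve by backward induction. Given q_F, the follower Granite maximises π_G = (353 - 2q_F - 2q_G)q_G - 59q_G.
Setting the follower's marginal profit to zero, 294 - 2q_F - 4q_G = 0, i.e. q_G = (294 - 2q_F)/4.
The leader anticipates this reaction. Substituting into P = 353 - 2Q gives P = 206 - q_F, so π_F = (206 - q_F)q_F - 73q_F.
Leader FOC: 133 - 2q_F = 0, so q_F = 133/2.
Then q_G = (294 - 2·(133/2))/4 = 161/4.
Price P = 353 - 2·(427/4) = 279/2.
Flint's profit: (279/2 - 73)·(133/2) - 2435 = 1987.2500.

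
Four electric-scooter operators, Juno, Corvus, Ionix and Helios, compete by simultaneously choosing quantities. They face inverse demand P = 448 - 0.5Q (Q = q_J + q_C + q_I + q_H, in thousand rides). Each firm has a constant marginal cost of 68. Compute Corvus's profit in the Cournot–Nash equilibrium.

A representative firm's profit is π_i = q_i(448 - 0.5Q) - 68q_i.
First-order condition (treating rivals' output as given): 380 - q_i - (1/2)·Σ_{j≠i} q_j = 0.
With identical firms every q_j equals q_i, so Σ_{j≠i} q_j = 3q_i and 380 = (5/2)q_i, giving q_i = 152.
Price P = 448 - (1/2)·608 = 144.
Corvus's profit: (144 - 68)·152 = 11552.

11552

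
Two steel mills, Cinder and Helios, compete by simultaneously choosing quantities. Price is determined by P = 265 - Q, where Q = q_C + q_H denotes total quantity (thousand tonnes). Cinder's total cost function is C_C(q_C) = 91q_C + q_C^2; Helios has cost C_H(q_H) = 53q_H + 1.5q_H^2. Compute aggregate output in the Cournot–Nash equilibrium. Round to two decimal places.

Cinder's profit: π_C = (265 - Q)q_C - (91q_C + q_C²). Setting ∂π_C/∂q_C = 0: 174 - 4q_C - (q_H) = 0.
Helios's profit: π_H = (265 - Q)q_H - (53q_H + (3/2)q_H²). Setting ∂π_H/∂q_H = 0: 212 - 5q_H - (q_C) = 0.
So q_C = (174 - q_H)/4 and q_H = (212 - q_C)/5.
Solving the pair: q_C = 658/19, q_H = 674/19.
Total output Q = 658/19 + 674/19 = 1332/19.

70.11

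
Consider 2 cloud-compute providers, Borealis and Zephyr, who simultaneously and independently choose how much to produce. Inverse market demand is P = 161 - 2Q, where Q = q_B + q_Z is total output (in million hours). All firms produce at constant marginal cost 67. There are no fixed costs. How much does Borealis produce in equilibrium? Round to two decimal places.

A representative firm's profit is π_i = q_i(161 - 2Q) - 67q_i.
Setting ∂π_i/∂q_i = 0 with rivals' quantities fixed: 94 - 4q_i - 2q_j = 0.
With identical firms every q_j equals q_i, so q_j = q_i and 94 = 6q_i, giving q_i = 47/3.

15.67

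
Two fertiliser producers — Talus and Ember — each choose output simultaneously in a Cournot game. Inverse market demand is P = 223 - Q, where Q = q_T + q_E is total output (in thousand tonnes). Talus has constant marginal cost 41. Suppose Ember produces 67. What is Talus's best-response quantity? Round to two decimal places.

57.50

With the rival's output fixed at 67, Talus's profit is π_T = (223 - 67 - q_T)q_T - (41q_T) = (156 - q_T)q_T - (41q_T).
∂π_T/∂q_T = 115 - 2q_T = 0, so q_T = 115/2.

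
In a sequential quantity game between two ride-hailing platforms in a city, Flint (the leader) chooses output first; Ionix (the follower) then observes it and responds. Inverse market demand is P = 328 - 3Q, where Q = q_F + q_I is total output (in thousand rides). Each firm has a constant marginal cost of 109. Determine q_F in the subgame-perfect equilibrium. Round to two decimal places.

Solve by backward induction. Given q_F, the follower Ionix maximises π_I = (328 - 3q_F - 3q_I)q_I - 109q_I.
∂π_I/∂q_I = 219 - 3q_F - 6q_I = 0 gives the reaction function q_I = (219 - 3q_F)/6.
The leader anticipates this reaction. Substituting into P = 328 - 3Q gives P = 437/2 - (3/2)q_F, so π_F = (437/2 - (3/2)q_F)q_F - 109q_F.
Leader FOC: 219/2 - 3q_F = 0, so q_F = 73/2.
Then q_I = (219 - 3·(73/2))/6 = 73/4.

36.50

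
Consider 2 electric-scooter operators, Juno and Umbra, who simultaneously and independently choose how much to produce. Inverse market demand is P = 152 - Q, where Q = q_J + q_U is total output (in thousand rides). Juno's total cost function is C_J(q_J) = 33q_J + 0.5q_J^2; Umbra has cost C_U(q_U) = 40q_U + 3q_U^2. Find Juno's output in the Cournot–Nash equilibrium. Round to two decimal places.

36.52

Juno's profit: π_J = (152 - Q)q_J - (33q_J + (1/2)q_J²). Setting ∂π_J/∂q_J = 0: 119 - 3q_J - (q_U) = 0.
Umbra's first-order condition: 112 - 8q_U - (q_J) = 0.
Best responses: q_J = (119 - q_U)/3, q_U = (112 - q_J)/8.
Substituting one into the other gives q_J = 840/23 and q_U = 217/23.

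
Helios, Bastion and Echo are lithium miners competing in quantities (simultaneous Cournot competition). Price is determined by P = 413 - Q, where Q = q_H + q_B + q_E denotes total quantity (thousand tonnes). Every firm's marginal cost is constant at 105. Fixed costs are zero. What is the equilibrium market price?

182

Each firm earns π_i = (413 - Q)q_i - 105q_i.
Setting ∂π_i/∂q_i = 0 with rivals' quantities fixed: 308 - 2q_i - Σ_{j≠i} q_j = 0.
By symmetry each firm produces the same amount; substituting Σ_{j≠i} q_j = 2q_i yields q_i = 308/4 = 77.
Total output Q = 231, so price P = 413 - 231 = 182.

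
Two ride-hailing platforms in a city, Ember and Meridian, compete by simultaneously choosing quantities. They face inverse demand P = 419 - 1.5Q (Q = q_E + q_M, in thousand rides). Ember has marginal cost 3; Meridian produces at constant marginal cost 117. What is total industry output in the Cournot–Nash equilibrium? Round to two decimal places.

Ember's profit: π_E = (419 - 1.5Q)q_E - (3q_E). Setting ∂π_E/∂q_E = 0: 416 - 3q_E - (3/2)(q_M) = 0.
Meridian's profit: π_M = (419 - 1.5Q)q_M - (117q_M). Setting ∂π_M/∂q_M = 0: 302 - 3q_M - (3/2)(q_E) = 0.
So q_E = (416 - (3/2)q_M)/3 and q_M = (302 - (3/2)q_E)/3.
Substituting one into the other gives q_E = 1060/9 and q_M = 376/9.
Total output Q = 1060/9 + 376/9 = 1436/9.

159.56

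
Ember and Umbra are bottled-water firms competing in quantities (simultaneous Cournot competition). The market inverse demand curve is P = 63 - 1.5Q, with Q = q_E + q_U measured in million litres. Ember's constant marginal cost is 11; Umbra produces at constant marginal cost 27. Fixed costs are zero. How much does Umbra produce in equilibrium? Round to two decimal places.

4.44

Ember's profit: π_E = (63 - 1.5Q)q_E - (11q_E). Setting ∂π_E/∂q_E = 0: 52 - 3q_E - (3/2)(q_U) = 0.
Umbra's profit: π_U = (63 - 1.5Q)q_U - (27q_U). Setting ∂π_U/∂q_U = 0: 36 - 3q_U - (3/2)(q_E) = 0.
So q_E = (52 - (3/2)q_U)/3 and q_U = (36 - (3/2)q_E)/3.
Solving the pair: q_E = 136/9, q_U = 40/9.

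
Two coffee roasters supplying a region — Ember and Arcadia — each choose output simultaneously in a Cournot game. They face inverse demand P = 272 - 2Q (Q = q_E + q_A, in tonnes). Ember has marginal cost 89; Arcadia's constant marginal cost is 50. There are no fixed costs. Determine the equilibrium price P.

137

Ember's profit: π_E = (272 - 2Q)q_E - (89q_E). Setting ∂π_E/∂q_E = 0: 183 - 4q_E - 2(q_A) = 0.
Arcadia's first-order condition: 222 - 4q_A - 2(q_E) = 0.
Rearranging gives the reaction functions q_E = (183 - 2q_A)/4 and q_A = (222 - 2q_E)/4.
Substituting one into the other gives q_E = 24 and q_A = 87/2.
Total output Q = 135/2, so price P = 272 - 2·(135/2) = 137.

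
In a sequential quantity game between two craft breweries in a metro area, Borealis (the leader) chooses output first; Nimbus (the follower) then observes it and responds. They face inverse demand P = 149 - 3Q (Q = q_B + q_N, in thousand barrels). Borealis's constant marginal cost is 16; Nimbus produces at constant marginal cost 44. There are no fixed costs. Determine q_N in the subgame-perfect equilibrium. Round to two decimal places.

4.08

Solve by backward induction. Given q_B, the follower Nimbus maximises π_N = (149 - 3q_B - 3q_N)q_N - 44q_N.
∂π_N/∂q_N = 105 - 3q_B - 6q_N = 0 gives the reaction function q_N = (105 - 3q_B)/6.
Borealis substitutes q_N(q_B) into its own profit: π_B = q_B(149 - 3q_B - (105 - 3q_B)/2) - 16q_B = (193/2 - (3/2)q_B)q_B - 16q_B.
Maximising: ∂π_B/∂q_B = 161/2 - 3q_B = 0, giving q_B = 161/6.
Then q_N = (105 - 3·(161/6))/6 = 49/12.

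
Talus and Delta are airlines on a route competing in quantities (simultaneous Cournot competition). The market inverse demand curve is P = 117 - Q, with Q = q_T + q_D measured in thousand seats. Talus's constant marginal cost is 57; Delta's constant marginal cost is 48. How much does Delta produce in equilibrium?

Talus's profit: π_T = (117 - Q)q_T - (57q_T). Setting ∂π_T/∂q_T = 0: 60 - 2q_T - (q_D) = 0.
Delta's first-order condition: 69 - 2q_D - (q_T) = 0.
So q_T = (60 - q_D)/2 and q_D = (69 - q_T)/2.
Solving the pair: q_T = 17, q_D = 26.

26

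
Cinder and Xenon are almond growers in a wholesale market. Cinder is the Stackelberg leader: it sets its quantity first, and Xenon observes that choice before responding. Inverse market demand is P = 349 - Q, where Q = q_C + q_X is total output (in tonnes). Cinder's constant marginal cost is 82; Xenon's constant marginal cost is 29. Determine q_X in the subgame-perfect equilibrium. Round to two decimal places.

106.50

The follower Xenon best-responds to any q_C: π_X = (349 - Q)q_X - 29q_X.
Setting the follower's marginal profit to zero, 320 - q_C - 2q_X = 0, i.e. q_X = (320 - q_C)/2.
The leader anticipates this reaction. Substituting into P = 349 - Q gives P = 189 - (1/2)q_C, so π_C = (189 - (1/2)q_C)q_C - 82q_C.
The leader's first-order condition 107 - q_C = 0 yields q_C = 107.
Then q_X = (320 - 107)/2 = 213/2.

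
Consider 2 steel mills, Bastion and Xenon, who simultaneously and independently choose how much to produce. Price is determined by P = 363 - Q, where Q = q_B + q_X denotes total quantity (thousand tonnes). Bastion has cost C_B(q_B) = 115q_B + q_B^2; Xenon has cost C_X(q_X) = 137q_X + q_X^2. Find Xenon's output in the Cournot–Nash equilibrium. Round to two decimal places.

43.73

Bastion's profit: π_B = (363 - Q)q_B - (115q_B + q_B²). Setting ∂π_B/∂q_B = 0: 248 - 4q_B - (q_X) = 0.
Xenon's profit: π_X = (363 - Q)q_X - (137q_X + q_X²). Setting ∂π_X/∂q_X = 0: 226 - 4q_X - (q_B) = 0.
Rearranging gives the reaction functions q_B = (248 - q_X)/4 and q_X = (226 - q_B)/4.
Solving the pair: q_B = 766/15, q_X = 656/15.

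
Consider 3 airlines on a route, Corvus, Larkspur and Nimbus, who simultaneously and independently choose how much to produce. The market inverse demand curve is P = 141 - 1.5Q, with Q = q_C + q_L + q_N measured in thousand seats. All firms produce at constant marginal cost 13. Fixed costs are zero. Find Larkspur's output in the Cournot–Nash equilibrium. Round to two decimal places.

21.33

Each firm earns π_i = (141 - 1.5Q)q_i - 13q_i.
First-order condition (treating rivals' output as given): 128 - 3q_i - (3/2)·Σ_{j≠i} q_j = 0.
With identical firms every q_j equals q_i, so Σ_{j≠i} q_j = 2q_i and 128 = 6q_i, giving q_i = 64/3.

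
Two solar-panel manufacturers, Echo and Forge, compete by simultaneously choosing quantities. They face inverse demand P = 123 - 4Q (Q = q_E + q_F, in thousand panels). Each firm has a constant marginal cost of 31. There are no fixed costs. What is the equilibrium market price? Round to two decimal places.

61.67

A representative firm's profit is π_i = q_i(123 - 4Q) - 31q_i.
First-order condition (treating rivals' output as given): 92 - 8q_i - 4q_j = 0.
With identical firms every q_j equals q_i, so q_j = q_i and 92 = 12q_i, giving q_i = 23/3.
Total output Q = 46/3, so price P = 123 - 4·(46/3) = 185/3.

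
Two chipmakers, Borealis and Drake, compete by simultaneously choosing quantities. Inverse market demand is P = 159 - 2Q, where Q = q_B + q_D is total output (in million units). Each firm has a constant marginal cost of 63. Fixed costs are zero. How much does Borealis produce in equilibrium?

16

Each firm earns π_i = (159 - 2Q)q_i - 63q_i.
Setting ∂π_i/∂q_i = 0 with rivals' quantities fixed: 96 - 4q_i - 2q_j = 0.
By symmetry each firm produces the same amount; substituting q_j = q_i yields q_i = 96/6 = 16.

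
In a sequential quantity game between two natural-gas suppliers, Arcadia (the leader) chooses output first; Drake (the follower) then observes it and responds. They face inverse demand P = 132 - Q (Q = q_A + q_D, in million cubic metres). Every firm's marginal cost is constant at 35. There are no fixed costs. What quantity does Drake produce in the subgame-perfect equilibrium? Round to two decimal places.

24.25

Solve by backward induction. Given q_A, the follower Drake maximises π_D = (132 - q_A - q_D)q_D - 35q_D.
Follower FOC: 97 - q_A - 2q_D = 0, so q_D(q_A) = (97 - q_A)/2.
The leader anticipates this reaction. Substituting into P = 132 - Q gives P = 167/2 - (1/2)q_A, so π_A = (167/2 - (1/2)q_A)q_A - 35q_A.
Maximising: ∂π_A/∂q_A = 97/2 - q_A = 0, giving q_A = 97/2.
Then q_D = (97 - 97/2)/2 = 97/4.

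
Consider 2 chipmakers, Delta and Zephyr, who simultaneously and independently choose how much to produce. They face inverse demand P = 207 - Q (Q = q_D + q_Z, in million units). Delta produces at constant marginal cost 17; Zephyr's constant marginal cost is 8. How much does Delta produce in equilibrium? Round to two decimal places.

Delta's profit: π_D = (207 - Q)q_D - (17q_D). Setting ∂π_D/∂q_D = 0: 190 - 2q_D - (q_Z) = 0.
Zephyr's profit: π_Z = (207 - Q)q_Z - (8q_Z). Setting ∂π_Z/∂q_Z = 0: 199 - 2q_Z - (q_D) = 0.
Best responses: q_D = (190 - q_Z)/2, q_Z = (199 - q_D)/2.
Solving the pair: q_D = 181/3, q_Z = 208/3.

60.33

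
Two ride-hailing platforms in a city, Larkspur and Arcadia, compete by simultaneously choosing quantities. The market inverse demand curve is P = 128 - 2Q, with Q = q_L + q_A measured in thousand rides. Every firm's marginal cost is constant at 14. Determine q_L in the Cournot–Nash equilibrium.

Each firm earns π_i = (128 - 2Q)q_i - 14q_i.
First-order condition (treating rivals' output as given): 114 - 4q_i - 2q_j = 0.
With identical firms every q_j equals q_i, so q_j = q_i and 114 = 6q_i, giving q_i = 19.

19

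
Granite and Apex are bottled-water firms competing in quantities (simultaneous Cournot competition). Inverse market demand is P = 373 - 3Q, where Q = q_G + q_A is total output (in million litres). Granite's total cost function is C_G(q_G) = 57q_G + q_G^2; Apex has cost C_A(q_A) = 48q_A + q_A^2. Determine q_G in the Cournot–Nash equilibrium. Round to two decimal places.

28.24

Granite's profit: π_G = (373 - 3Q)q_G - (57q_G + q_G²). Setting ∂π_G/∂q_G = 0: 316 - 8q_G - 3(q_A) = 0.
Apex's first-order condition: 325 - 8q_A - 3(q_G) = 0.
Best responses: q_G = (316 - 3q_A)/8, q_A = (325 - 3q_G)/8.
Solving the pair: q_G = 1553/55, q_A = 1652/55.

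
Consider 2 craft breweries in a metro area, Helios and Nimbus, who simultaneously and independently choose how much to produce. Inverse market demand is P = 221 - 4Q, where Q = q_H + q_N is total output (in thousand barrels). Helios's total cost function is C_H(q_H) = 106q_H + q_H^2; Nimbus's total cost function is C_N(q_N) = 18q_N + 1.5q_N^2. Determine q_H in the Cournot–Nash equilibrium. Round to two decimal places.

Helios's profit: π_H = (221 - 4Q)q_H - (106q_H + q_H²). Setting ∂π_H/∂q_H = 0: 115 - 10q_H - 4(q_N) = 0.
Nimbus's profit: π_N = (221 - 4Q)q_N - (18q_N + (3/2)q_N²). Setting ∂π_N/∂q_N = 0: 203 - 11q_N - 4(q_H) = 0.
So q_H = (115 - 4q_N)/10 and q_N = (203 - 4q_H)/11.
Substituting one into the other gives q_H = 453/94 and q_N = 785/47.

4.82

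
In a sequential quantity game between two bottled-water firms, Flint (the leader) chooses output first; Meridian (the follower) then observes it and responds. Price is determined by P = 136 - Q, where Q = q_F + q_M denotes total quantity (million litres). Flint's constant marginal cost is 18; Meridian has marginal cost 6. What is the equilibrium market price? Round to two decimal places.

44.50

The follower Meridian best-responds to any q_F: π_M = (136 - Q)q_M - 6q_M.
Follower FOC: 130 - q_F - 2q_M = 0, so q_M(q_F) = (130 - q_F)/2.
Flint substitutes q_M(q_F) into its own profit: π_F = q_F(136 - q_F - (130 - q_F)/2) - 18q_F = (71 - (1/2)q_F)q_F - 18q_F.
Leader FOC: 53 - q_F = 0, so q_F = 53.
Then q_M = (130 - 53)/2 = 77/2.
Total output Q = 183/2, so price P = 136 - 183/2 = 89/2.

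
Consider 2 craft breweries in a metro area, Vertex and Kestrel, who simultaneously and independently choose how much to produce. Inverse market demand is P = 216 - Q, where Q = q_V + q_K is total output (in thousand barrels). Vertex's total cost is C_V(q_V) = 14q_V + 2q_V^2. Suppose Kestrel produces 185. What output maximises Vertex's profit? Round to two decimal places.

2.83

With the rival's output fixed at 185, Vertex's profit is π_V = (216 - 185 - q_V)q_V - (14q_V + 2q_V²) = (31 - q_V)q_V - (14q_V + 2q_V²).
∂π_V/∂q_V = 17 - 6q_V = 0, so q_V = 17/6.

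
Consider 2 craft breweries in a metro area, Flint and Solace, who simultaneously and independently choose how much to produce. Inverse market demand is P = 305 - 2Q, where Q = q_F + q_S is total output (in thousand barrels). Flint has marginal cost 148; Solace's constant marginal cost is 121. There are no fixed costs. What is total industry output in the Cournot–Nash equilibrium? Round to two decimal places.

56.83

Flint's profit: π_F = (305 - 2Q)q_F - (148q_F). Setting ∂π_F/∂q_F = 0: 157 - 4q_F - 2(q_S) = 0.
Solace's profit: π_S = (305 - 2Q)q_S - (121q_S). Setting ∂π_S/∂q_S = 0: 184 - 4q_S - 2(q_F) = 0.
Best responses: q_F = (157 - 2q_S)/4, q_S = (184 - 2q_F)/4.
Solving the pair: q_F = 65/3, q_S = 211/6.
Total output Q = 65/3 + 211/6 = 341/6.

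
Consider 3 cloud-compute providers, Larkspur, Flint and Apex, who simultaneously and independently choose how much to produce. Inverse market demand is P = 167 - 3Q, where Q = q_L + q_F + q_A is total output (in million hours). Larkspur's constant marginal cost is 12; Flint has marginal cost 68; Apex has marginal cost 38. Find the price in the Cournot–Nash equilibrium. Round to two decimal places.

71.25

Larkspur's profit: π_L = (167 - 3Q)q_L - (12q_L). Setting ∂π_L/∂q_L = 0: 155 - 6q_L - 3(q_F + q_A) = 0.
Flint's first-order condition: 99 - 6q_F - 3(q_L + q_A) = 0.
Apex's first-order condition: 129 - 6q_A - 3(q_L + q_F) = 0.
Summing all 3 equations gives 383 − 12Q = 0, hence Q = 383/12.
Back-substituting: q_L = (155 − 383/4)/3 = 79/4, q_F = (99 − 383/4)/3 = 13/12, q_A = (129 − 383/4)/3 = 133/12.
Total output Q = 383/12, so price P = 167 - 3·(383/12) = 285/4.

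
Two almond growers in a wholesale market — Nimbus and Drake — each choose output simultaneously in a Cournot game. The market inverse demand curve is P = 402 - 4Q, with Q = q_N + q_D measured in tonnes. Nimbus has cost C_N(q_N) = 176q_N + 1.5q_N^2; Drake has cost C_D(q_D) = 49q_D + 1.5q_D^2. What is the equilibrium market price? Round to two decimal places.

Nimbus's profit: π_N = (402 - 4Q)q_N - (176q_N + (3/2)q_N²). Setting ∂π_N/∂q_N = 0: 226 - 11q_N - 4(q_D) = 0.
Drake's first-order condition: 353 - 11q_D - 4(q_N) = 0.
Rearranging gives the reaction functions q_N = (226 - 4q_D)/11 and q_D = (353 - 4q_N)/11.
Solving the pair: q_N = 358/35, q_D = 993/35.
Total output Q = 193/5, so price P = 402 - 4·(193/5) = 1238/5.

247.60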